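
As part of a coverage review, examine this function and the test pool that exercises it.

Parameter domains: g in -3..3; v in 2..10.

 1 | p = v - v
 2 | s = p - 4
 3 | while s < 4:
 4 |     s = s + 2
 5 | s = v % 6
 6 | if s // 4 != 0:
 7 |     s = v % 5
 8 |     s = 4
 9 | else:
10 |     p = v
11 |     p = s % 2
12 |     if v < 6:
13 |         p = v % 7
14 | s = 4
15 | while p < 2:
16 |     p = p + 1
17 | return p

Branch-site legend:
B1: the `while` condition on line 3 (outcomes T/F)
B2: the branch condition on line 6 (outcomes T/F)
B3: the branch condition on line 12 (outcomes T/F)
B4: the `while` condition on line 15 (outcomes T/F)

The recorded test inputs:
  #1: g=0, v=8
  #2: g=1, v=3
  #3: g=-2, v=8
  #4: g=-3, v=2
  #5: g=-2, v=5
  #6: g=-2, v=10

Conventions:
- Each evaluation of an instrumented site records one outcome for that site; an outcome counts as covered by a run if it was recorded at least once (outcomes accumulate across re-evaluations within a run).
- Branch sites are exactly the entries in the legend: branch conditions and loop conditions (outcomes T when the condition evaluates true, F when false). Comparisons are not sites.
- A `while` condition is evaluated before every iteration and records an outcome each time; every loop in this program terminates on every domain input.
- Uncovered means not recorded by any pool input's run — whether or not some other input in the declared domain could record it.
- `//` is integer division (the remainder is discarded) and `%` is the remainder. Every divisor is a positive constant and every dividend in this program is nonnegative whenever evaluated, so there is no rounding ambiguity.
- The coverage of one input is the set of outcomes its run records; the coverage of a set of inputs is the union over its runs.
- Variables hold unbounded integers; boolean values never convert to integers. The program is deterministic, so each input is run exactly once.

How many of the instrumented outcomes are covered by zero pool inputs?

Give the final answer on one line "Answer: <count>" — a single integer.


#1 (g=0, v=8) -> B1->T, B1->T, B1->T, B1->T, B1->F, B2->F, B3->F, B4->T, B4->T, B4->F; covered: B1=T, B1=F, B2=F, B3=F, B4=T, B4=F
#2 (g=1, v=3) -> B1->T, B1->T, B1->T, B1->T, B1->F, B2->F, B3->T, B4->F; covered: B1=T, B1=F, B2=F, B3=T, B4=F
#3 (g=-2, v=8) -> B1->T, B1->T, B1->T, B1->T, B1->F, B2->F, B3->F, B4->T, B4->T, B4->F; covered: B1=T, B1=F, B2=F, B3=F, B4=T, B4=F
#4 (g=-3, v=2) -> B1->T, B1->T, B1->T, B1->T, B1->F, B2->F, B3->T, B4->F; covered: B1=T, B1=F, B2=F, B3=T, B4=F
#5 (g=-2, v=5) -> B1->T, B1->T, B1->T, B1->T, B1->F, B2->T, B4->T, B4->T, B4->F; covered: B1=T, B1=F, B2=T, B4=T, B4=F
#6 (g=-2, v=10) -> B1->T, B1->T, B1->T, B1->T, B1->F, B2->T, B4->T, B4->T, B4->F; covered: B1=T, B1=F, B2=T, B4=T, B4=F
union over the pool: B1=T, B1=F, B2=T, B2=F, B3=T, B3=F, B4=T, B4=F
uncovered (0 of 8): none
Answer: 0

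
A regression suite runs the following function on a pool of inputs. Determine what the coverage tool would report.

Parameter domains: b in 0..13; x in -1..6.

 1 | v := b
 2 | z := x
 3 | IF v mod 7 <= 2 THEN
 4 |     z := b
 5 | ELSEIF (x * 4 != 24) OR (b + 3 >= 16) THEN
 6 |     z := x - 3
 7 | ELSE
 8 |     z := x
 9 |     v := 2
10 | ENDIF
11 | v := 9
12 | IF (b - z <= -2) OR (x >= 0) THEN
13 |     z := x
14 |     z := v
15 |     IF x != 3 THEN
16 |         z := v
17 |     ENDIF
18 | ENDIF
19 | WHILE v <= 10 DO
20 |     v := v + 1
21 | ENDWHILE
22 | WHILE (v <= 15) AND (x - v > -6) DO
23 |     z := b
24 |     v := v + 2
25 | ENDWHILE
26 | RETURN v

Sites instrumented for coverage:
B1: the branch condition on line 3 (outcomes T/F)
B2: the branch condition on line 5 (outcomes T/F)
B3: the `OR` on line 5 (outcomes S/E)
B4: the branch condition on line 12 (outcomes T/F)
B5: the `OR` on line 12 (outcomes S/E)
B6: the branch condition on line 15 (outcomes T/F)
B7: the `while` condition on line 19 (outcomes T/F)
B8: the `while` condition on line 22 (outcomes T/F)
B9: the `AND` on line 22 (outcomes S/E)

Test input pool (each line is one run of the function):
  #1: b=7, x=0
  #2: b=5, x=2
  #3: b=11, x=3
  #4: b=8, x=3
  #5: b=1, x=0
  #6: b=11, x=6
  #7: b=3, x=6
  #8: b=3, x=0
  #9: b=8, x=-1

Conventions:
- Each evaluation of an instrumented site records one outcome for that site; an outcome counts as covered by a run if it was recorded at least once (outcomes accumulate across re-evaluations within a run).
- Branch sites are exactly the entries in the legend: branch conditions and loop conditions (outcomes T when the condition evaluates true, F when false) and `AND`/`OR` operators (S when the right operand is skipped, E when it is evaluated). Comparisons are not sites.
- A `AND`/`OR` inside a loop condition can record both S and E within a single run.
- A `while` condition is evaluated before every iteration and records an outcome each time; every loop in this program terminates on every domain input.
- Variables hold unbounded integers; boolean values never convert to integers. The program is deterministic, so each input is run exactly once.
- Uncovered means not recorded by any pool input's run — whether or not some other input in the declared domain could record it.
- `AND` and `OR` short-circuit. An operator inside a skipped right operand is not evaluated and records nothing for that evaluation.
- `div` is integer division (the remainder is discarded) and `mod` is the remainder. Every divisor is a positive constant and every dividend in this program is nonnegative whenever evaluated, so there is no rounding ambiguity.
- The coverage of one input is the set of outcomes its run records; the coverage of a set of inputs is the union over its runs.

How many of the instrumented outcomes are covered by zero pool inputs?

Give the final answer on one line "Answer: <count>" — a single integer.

#1 (b=7, x=0) -> B1->T, B5->E, B4->T, B6->T, B7->T, B7->T, B7->F, B9->E, B8->F; covered: B1=T, B4=T, B5=E, B6=T, B7=T, B7=F, B8=F, B9=E
#2 (b=5, x=2) -> B1->F, B3->S, B2->T, B5->E, B4->T, B6->T, B7->T, B7->T, B7->F, B9->E, B8->F; covered: B1=F, B2=T, B3=S, B4=T, B5=E, B6=T, B7=T, B7=F, B8=F, B9=E
#3 (b=11, x=3) -> B1->F, B3->S, B2->T, B5->E, B4->T, B6->F, B7->T, B7->T, B7->F, B9->E, B8->F; covered: B1=F, B2=T, B3=S, B4=T, B5=E, B6=F, B7=T, B7=F, B8=F, B9=E
#4 (b=8, x=3) -> B1->T, B5->E, B4->T, B6->F, B7->T, B7->T, B7->F, B9->E, B8->F; covered: B1=T, B4=T, B5=E, B6=F, B7=T, B7=F, B8=F, B9=E
#5 (b=1, x=0) -> B1->T, B5->E, B4->T, B6->T, B7->T, B7->T, B7->F, B9->E, B8->F; covered: B1=T, B4=T, B5=E, B6=T, B7=T, B7=F, B8=F, B9=E
#6 (b=11, x=6) -> B1->F, B3->E, B2->F, B5->E, B4->T, B6->T, B7->T, B7->T, B7->F, B9->E, B8->T, B9->E, B8->F; covered: B1=F, B2=F, B3=E, B4=T, B5=E, B6=T, B7=T, B7=F, B8=T, B8=F, B9=E
#7 (b=3, x=6) -> B1->F, B3->E, B2->F, B5->S, B4->T, B6->T, B7->T, B7->T, B7->F, B9->E, B8->T, B9->E, B8->F; covered: B1=F, B2=F, B3=E, B4=T, B5=S, B6=T, B7=T, B7=F, B8=T, B8=F, B9=E
#8 (b=3, x=0) -> B1->F, B3->S, B2->T, B5->E, B4->T, B6->T, B7->T, B7->T, B7->F, B9->E, B8->F; covered: B1=F, B2=T, B3=S, B4=T, B5=E, B6=T, B7=T, B7=F, B8=F, B9=E
#9 (b=8, x=-1) -> B1->T, B5->E, B4->F, B7->T, B7->T, B7->F, B9->E, B8->F; covered: B1=T, B4=F, B5=E, B7=T, B7=F, B8=F, B9=E
union over the pool: B1=T, B1=F, B2=T, B2=F, B3=S, B3=E, B4=T, B4=F, B5=S, B5=E, B6=T, B6=F, B7=T, B7=F, B8=T, B8=F, B9=E
uncovered (1 of 18): B9=S

Answer: 1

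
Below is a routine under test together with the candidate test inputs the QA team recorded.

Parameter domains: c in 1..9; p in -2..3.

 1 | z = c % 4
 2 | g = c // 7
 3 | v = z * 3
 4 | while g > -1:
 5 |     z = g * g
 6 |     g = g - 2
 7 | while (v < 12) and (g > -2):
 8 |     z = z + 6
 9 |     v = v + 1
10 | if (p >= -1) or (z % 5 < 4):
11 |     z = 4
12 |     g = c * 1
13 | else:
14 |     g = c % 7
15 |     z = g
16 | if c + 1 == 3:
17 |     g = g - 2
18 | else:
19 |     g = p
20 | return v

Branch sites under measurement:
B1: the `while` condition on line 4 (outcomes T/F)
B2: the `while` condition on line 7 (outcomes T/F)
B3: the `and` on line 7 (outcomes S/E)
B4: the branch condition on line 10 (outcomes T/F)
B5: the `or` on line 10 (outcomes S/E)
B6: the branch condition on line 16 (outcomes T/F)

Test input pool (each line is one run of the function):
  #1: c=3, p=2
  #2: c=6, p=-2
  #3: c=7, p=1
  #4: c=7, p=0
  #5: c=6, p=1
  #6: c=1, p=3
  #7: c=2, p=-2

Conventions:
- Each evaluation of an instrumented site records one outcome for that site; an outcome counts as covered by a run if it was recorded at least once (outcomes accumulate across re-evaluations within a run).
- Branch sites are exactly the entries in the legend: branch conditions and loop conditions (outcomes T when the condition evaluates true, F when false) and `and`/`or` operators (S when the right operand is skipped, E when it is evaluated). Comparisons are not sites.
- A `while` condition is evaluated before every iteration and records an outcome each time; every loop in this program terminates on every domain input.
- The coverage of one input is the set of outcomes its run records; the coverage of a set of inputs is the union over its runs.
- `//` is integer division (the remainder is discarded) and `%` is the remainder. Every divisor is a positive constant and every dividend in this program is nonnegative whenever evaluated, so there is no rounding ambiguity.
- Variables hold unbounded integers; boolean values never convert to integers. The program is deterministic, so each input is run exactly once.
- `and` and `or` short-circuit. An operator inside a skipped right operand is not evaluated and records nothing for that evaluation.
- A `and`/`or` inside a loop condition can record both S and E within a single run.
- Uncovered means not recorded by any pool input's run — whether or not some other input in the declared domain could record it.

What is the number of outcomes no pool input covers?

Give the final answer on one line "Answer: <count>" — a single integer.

run #1 (c=3, p=2) runs B1->T, B1->F, B3->E, B2->F, B5->S, B4->T, B6->F; records B1=T, B1=F, B2=F, B3=E, B4=T, B5=S, B6=F
run #2 (c=6, p=-2) runs B1->T, B1->F, B3->E, B2->F, B5->E, B4->T, B6->F; records B1=T, B1=F, B2=F, B3=E, B4=T, B5=E, B6=F
run #3 (c=7, p=1) runs B1->T, B1->F, B3->E, B2->T, B3->E, B2->T, B3->E, B2->T, B3->S, B2->F, B5->S, B4->T, B6->F; records B1=T, B1=F, B2=T, B2=F, B3=S, B3=E, B4=T, B5=S, B6=F
run #4 (c=7, p=0) runs B1->T, B1->F, B3->E, B2->T, B3->E, B2->T, B3->E, B2->T, B3->S, B2->F, B5->S, B4->T, B6->F; records B1=T, B1=F, B2=T, B2=F, B3=S, B3=E, B4=T, B5=S, B6=F
run #5 (c=6, p=1) runs B1->T, B1->F, B3->E, B2->F, B5->S, B4->T, B6->F; records B1=T, B1=F, B2=F, B3=E, B4=T, B5=S, B6=F
run #6 (c=1, p=3) runs B1->T, B1->F, B3->E, B2->F, B5->S, B4->T, B6->F; records B1=T, B1=F, B2=F, B3=E, B4=T, B5=S, B6=F
run #7 (c=2, p=-2) runs B1->T, B1->F, B3->E, B2->F, B5->E, B4->T, B6->T; records B1=T, B1=F, B2=F, B3=E, B4=T, B5=E, B6=T
union over the pool: B1=T, B1=F, B2=T, B2=F, B3=S, B3=E, B4=T, B5=S, B5=E, B6=T, B6=F
uncovered (1 of 12): B4=F

Answer: 1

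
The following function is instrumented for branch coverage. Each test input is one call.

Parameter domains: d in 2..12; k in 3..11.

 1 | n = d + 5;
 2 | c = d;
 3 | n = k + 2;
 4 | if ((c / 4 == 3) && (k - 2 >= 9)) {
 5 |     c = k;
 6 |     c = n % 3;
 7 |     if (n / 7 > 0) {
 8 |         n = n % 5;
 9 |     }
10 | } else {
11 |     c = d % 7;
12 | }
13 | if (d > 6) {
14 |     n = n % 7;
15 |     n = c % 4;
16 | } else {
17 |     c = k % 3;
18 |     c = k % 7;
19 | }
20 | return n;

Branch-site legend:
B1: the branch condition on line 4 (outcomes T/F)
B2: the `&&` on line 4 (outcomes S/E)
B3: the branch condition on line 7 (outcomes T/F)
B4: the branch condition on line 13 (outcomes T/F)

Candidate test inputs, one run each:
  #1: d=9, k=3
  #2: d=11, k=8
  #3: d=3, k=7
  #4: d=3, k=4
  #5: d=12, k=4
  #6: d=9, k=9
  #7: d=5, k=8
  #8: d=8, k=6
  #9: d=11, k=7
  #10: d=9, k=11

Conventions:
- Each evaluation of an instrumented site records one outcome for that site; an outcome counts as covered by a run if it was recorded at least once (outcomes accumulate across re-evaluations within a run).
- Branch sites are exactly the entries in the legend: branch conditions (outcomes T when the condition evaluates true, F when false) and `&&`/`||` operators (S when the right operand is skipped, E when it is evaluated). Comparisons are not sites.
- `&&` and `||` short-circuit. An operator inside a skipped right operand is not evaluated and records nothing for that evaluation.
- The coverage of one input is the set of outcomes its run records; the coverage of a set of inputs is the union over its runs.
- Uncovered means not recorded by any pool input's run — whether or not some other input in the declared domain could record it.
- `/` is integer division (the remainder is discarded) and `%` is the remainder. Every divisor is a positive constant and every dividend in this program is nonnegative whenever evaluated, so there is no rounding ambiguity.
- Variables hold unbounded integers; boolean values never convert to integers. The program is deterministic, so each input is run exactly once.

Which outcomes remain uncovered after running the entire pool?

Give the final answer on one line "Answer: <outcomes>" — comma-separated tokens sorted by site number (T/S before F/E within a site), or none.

test 1 (d=9, k=3) hits B1=F, B2=S, B4=T
test 2 (d=11, k=8) hits B1=F, B2=S, B4=T
test 3 (d=3, k=7) hits B1=F, B2=S, B4=F
test 4 (d=3, k=4) hits B1=F, B2=S, B4=F
test 5 (d=12, k=4) hits B1=F, B2=E, B4=T
test 6 (d=9, k=9) hits B1=F, B2=S, B4=T
test 7 (d=5, k=8) hits B1=F, B2=S, B4=F
test 8 (d=8, k=6) hits B1=F, B2=S, B4=T
test 9 (d=11, k=7) hits B1=F, B2=S, B4=T
test 10 (d=9, k=11) hits B1=F, B2=S, B4=T
union over the pool: B1=F, B2=S, B2=E, B4=T, B4=F
uncovered (3 of 8): B1=T, B3=T, B3=F

Answer: B1=T, B3=T, B3=F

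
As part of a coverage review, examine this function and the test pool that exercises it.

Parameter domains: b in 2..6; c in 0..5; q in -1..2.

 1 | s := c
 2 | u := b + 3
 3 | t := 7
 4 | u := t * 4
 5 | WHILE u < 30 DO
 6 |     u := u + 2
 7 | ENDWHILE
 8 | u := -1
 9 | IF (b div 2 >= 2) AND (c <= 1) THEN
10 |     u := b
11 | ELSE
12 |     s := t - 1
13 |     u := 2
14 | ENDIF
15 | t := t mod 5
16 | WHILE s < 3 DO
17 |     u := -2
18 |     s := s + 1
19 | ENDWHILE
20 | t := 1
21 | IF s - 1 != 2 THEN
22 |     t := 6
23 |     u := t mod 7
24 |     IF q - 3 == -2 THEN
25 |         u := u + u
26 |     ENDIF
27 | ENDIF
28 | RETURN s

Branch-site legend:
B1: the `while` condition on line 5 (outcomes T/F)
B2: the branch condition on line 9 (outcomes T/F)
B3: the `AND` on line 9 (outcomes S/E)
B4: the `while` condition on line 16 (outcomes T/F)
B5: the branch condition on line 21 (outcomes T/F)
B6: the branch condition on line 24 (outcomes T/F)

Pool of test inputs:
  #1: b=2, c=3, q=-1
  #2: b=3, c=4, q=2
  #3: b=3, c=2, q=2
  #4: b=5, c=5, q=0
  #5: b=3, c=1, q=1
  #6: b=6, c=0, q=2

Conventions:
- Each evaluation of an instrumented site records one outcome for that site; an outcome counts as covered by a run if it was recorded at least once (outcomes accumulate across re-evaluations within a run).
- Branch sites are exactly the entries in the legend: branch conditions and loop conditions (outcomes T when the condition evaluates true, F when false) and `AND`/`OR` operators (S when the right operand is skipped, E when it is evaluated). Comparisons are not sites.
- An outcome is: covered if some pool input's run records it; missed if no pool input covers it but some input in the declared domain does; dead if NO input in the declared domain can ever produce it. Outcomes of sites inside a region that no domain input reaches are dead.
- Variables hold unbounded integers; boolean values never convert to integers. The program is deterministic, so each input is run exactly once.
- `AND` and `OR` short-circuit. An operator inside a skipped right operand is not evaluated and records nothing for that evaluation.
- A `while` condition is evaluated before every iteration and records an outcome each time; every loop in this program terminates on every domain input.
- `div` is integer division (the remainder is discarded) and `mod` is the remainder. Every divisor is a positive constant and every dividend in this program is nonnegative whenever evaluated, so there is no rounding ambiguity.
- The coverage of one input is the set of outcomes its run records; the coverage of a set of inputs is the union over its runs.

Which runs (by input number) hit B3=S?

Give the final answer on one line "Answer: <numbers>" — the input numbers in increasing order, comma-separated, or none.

input #1 (b=2, c=3, q=-1): hits B3=S
input #2 (b=3, c=4, q=2): hits B3=S
input #3 (b=3, c=2, q=2): hits B3=S
input #4 (b=5, c=5, q=0): never hits B3=S
input #5 (b=3, c=1, q=1): hits B3=S
input #6 (b=6, c=0, q=2): never hits B3=S

Answer: 1, 2, 3, 5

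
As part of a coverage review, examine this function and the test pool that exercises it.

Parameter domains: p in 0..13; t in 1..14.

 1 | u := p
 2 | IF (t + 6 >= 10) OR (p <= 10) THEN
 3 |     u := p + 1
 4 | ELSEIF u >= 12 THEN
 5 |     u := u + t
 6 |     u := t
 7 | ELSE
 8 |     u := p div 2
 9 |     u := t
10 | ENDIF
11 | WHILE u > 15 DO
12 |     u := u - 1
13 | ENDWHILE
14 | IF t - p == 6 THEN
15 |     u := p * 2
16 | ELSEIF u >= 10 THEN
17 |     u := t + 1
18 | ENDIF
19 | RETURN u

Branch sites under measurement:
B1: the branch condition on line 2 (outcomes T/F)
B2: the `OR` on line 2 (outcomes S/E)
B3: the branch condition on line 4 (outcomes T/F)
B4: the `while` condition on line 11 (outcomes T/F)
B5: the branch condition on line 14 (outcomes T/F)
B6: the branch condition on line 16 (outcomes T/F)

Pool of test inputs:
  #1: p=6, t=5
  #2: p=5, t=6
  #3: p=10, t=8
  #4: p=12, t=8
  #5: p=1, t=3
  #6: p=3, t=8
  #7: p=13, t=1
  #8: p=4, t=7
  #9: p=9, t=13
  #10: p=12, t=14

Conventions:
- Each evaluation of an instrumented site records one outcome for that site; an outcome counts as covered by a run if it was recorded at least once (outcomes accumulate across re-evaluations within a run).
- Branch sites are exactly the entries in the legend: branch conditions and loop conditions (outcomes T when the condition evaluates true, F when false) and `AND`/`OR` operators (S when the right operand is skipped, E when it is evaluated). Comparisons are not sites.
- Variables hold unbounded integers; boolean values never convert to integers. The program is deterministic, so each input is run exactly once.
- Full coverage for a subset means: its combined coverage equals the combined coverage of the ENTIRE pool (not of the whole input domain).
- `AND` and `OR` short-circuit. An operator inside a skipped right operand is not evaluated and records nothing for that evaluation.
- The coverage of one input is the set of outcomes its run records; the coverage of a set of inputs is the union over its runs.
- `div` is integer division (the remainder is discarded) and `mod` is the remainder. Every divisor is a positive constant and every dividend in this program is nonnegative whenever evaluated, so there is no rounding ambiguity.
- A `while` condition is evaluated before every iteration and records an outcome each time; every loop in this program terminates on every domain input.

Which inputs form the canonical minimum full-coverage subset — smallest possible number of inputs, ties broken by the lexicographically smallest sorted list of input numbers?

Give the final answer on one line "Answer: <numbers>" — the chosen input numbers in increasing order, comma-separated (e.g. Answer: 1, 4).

run #1 (p=6, t=5) runs B2->S, B1->T, B4->F, B5->F, B6->F; records B1=T, B2=S, B4=F, B5=F, B6=F
run #2 (p=5, t=6) runs B2->S, B1->T, B4->F, B5->F, B6->F; records B1=T, B2=S, B4=F, B5=F, B6=F
run #3 (p=10, t=8) runs B2->S, B1->T, B4->F, B5->F, B6->T; records B1=T, B2=S, B4=F, B5=F, B6=T
run #4 (p=12, t=8) runs B2->S, B1->T, B4->F, B5->F, B6->T; records B1=T, B2=S, B4=F, B5=F, B6=T
run #5 (p=1, t=3) runs B2->E, B1->T, B4->F, B5->F, B6->F; records B1=T, B2=E, B4=F, B5=F, B6=F
run #6 (p=3, t=8) runs B2->S, B1->T, B4->F, B5->F, B6->F; records B1=T, B2=S, B4=F, B5=F, B6=F
run #7 (p=13, t=1) runs B2->E, B1->F, B3->T, B4->F, B5->F, B6->F; records B1=F, B2=E, B3=T, B4=F, B5=F, B6=F
run #8 (p=4, t=7) runs B2->S, B1->T, B4->F, B5->F, B6->F; records B1=T, B2=S, B4=F, B5=F, B6=F
run #9 (p=9, t=13) runs B2->S, B1->T, B4->F, B5->F, B6->T; records B1=T, B2=S, B4=F, B5=F, B6=T
run #10 (p=12, t=14) runs B2->S, B1->T, B4->F, B5->F, B6->T; records B1=T, B2=S, B4=F, B5=F, B6=T
union over all inputs: B1=T, B1=F, B2=S, B2=E, B3=T, B4=F, B5=F, B6=T, B6=F (9 outcomes)
every size-1 subset falls short of the 9 outcomes (best: 6/9)
inputs {3, 7} (size 2) cover everything; no size-2 subset with a lexicographically smaller index list covers all 9

Answer: 3, 7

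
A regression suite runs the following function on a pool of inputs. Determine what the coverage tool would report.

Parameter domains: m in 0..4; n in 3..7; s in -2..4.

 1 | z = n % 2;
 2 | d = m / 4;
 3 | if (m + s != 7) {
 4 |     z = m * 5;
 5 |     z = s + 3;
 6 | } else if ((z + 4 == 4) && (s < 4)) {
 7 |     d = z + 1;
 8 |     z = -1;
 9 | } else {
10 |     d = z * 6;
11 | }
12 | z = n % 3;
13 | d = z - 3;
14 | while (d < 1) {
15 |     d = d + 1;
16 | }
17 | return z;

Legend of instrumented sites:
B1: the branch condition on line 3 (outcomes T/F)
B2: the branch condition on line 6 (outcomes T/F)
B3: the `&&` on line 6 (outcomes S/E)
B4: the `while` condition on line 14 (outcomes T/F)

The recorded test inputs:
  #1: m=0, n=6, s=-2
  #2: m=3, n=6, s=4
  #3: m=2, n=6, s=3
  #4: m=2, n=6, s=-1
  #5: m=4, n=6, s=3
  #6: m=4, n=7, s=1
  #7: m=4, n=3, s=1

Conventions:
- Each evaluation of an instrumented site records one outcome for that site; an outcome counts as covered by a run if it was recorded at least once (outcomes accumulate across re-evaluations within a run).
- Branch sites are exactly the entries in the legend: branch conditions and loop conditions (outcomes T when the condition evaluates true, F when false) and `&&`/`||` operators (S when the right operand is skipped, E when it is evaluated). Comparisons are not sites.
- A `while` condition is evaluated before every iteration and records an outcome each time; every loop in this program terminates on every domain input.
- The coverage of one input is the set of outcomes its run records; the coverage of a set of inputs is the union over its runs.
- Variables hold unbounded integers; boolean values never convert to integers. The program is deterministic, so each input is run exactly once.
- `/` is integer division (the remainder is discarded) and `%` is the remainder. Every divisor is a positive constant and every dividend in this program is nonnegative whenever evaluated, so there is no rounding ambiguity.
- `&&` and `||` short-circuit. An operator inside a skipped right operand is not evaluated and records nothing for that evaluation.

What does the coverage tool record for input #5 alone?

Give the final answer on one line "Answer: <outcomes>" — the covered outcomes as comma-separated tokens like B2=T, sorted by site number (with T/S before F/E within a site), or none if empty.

Simulating input #5 (m=4, n=6, s=3) step by step:
  B1->F, B3->E, B2->T, B4->T, B4->T, B4->T, B4->T, B4->F
distinct outcomes covered: B1=F, B2=T, B3=E, B4=T, B4=F

Answer: B1=F, B2=T, B3=E, B4=T, B4=F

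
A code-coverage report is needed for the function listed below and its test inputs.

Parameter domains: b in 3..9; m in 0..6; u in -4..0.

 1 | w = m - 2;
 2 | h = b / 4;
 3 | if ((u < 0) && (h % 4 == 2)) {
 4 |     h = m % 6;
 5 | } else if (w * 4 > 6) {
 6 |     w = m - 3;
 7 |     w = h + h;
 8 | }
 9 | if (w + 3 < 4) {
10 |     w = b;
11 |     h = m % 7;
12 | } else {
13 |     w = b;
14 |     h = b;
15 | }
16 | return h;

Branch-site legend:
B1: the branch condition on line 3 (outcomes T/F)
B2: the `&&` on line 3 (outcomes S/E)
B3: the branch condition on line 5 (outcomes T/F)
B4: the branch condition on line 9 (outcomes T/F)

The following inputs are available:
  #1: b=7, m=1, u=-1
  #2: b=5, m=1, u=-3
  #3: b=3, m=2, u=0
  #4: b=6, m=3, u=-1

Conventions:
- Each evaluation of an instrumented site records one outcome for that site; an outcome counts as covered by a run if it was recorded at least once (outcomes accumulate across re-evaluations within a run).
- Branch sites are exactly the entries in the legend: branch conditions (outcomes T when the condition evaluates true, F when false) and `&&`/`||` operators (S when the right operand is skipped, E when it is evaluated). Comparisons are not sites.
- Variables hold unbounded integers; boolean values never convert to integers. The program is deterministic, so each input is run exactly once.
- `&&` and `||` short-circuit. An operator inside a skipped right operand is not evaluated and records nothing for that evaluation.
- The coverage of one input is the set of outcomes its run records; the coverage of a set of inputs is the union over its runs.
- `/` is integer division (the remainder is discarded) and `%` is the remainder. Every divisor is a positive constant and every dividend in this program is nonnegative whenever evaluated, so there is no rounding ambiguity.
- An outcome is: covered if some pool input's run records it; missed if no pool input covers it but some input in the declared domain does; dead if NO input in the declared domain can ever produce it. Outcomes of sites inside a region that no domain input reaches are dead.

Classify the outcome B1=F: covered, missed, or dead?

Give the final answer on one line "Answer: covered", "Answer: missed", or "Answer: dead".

B1=F is recorded by pool input(s) 1, 2, 3, 4 -> covered

Answer: covered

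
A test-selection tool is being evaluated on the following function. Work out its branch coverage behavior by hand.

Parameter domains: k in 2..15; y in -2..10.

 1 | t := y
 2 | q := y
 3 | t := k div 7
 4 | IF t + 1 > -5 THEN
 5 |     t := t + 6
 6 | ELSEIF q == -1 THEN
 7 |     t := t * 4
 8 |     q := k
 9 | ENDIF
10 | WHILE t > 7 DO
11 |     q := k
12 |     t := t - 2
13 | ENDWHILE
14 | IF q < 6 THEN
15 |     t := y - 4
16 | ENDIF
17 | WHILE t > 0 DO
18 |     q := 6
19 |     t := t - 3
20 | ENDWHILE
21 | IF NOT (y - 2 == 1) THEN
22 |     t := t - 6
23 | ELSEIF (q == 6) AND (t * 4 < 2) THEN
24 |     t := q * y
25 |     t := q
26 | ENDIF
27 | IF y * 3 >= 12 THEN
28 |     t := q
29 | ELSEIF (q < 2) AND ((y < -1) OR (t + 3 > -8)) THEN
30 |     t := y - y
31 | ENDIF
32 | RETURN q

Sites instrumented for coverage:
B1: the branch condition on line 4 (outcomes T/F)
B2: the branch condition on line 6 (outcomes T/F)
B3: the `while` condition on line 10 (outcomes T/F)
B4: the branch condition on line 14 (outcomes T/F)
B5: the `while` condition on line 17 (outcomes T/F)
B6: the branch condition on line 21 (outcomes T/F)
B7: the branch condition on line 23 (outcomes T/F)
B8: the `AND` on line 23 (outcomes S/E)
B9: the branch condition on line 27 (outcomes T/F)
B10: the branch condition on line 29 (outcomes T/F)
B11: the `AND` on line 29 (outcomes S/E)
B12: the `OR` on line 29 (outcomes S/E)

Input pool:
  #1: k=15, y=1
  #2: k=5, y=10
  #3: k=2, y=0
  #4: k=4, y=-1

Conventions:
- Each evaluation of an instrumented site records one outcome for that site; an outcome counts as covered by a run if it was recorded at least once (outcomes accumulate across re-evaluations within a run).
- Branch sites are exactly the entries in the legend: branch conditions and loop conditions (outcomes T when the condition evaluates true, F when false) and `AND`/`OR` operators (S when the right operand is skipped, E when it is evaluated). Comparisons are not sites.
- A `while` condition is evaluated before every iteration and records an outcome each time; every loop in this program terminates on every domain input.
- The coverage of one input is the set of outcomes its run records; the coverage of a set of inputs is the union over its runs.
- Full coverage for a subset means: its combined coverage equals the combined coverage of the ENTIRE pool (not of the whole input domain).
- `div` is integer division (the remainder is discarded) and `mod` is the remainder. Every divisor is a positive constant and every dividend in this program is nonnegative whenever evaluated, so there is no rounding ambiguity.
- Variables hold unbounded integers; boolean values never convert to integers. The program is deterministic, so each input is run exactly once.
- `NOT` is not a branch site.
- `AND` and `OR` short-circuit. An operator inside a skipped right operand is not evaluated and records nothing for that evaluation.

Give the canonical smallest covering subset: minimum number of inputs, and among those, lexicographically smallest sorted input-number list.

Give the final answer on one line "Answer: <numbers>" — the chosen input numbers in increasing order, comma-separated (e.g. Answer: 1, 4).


test 1 (k=15, y=1) fires B1->T, B3->T, B3->F, B4->F, B5->T, B5->T, B5->F, B6->T, B9->F, B11->S, B10->F; hits B1=T, B3=T, B3=F, B4=F, B5=T, B5=F, B6=T, B9=F, B10=F, B11=S
test 2 (k=5, y=10) fires B1->T, B3->F, B4->F, B5->T, B5->T, B5->F, B6->T, B9->T; hits B1=T, B3=F, B4=F, B5=T, B5=F, B6=T, B9=T
test 3 (k=2, y=0) fires B1->T, B3->F, B4->T, B5->F, B6->T, B9->F, B11->E, B12->E, B10->T; hits B1=T, B3=F, B4=T, B5=F, B6=T, B9=F, B10=T, B11=E, B12=E
test 4 (k=4, y=-1) fires B1->T, B3->F, B4->T, B5->F, B6->T, B9->F, B11->E, B12->E, B10->F; hits B1=T, B3=F, B4=T, B5=F, B6=T, B9=F, B10=F, B11=E, B12=E
union over all inputs: B1=T, B3=T, B3=F, B4=T, B4=F, B5=T, B5=F, B6=T, B9=T, B9=F, B10=T, B10=F, B11=S, B11=E, B12=E (15 outcomes)
no size-1 subset reaches all 15 outcomes (best union: 10/15)
no size-2 subset reaches all 15 outcomes (best union: 14/15)
size 3: inputs {1, 2, 3} cover all 15 outcomes, and no lexicographically smaller subset of this size does
Answer: 1, 2, 3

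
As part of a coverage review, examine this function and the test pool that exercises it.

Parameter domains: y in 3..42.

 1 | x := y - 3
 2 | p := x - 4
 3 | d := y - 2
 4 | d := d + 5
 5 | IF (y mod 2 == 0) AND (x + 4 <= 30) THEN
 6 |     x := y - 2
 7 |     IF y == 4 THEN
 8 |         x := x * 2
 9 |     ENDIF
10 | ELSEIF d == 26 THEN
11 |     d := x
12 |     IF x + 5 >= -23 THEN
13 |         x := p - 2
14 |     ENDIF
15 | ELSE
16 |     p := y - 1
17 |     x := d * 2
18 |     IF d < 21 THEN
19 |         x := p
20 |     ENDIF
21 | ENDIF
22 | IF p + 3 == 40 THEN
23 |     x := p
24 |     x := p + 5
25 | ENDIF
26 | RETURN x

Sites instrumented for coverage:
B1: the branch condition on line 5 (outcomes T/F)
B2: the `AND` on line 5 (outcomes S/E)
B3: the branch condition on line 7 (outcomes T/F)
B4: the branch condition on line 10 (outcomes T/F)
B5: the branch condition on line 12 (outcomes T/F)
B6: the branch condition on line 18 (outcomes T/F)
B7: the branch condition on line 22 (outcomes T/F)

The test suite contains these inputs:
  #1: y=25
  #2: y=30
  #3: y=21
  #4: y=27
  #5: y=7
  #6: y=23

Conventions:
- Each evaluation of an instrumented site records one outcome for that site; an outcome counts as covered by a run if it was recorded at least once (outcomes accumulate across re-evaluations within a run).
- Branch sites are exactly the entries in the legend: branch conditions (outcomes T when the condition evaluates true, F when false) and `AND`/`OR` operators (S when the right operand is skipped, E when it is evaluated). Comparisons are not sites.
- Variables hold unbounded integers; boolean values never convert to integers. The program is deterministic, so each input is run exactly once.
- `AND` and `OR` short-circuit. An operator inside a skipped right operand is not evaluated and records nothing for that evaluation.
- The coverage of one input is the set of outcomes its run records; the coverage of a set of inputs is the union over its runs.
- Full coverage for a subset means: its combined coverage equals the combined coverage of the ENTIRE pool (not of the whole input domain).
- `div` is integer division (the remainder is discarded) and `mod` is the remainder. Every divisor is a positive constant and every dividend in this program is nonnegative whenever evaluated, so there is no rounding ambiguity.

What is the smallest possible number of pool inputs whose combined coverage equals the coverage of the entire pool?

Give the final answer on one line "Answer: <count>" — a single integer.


input #1, y=25: outcomes B1=F, B2=S, B4=F, B6=F, B7=F
input #2, y=30: outcomes B1=F, B2=E, B4=F, B6=F, B7=F
input #3, y=21: outcomes B1=F, B2=S, B4=F, B6=F, B7=F
input #4, y=27: outcomes B1=F, B2=S, B4=F, B6=F, B7=F
input #5, y=7: outcomes B1=F, B2=S, B4=F, B6=T, B7=F
input #6, y=23: outcomes B1=F, B2=S, B4=T, B5=T, B7=F
union over all inputs: B1=F, B2=S, B2=E, B4=T, B4=F, B5=T, B6=T, B6=F, B7=F (9 outcomes)
no size-1 subset reaches all 9 outcomes (best union: 5/9)
no size-2 subset reaches all 9 outcomes (best union: 8/9)
the canonical winner is {2, 5, 6}: size 3, full 9-outcome coverage, earliest index list among size-3 covers
Answer: 3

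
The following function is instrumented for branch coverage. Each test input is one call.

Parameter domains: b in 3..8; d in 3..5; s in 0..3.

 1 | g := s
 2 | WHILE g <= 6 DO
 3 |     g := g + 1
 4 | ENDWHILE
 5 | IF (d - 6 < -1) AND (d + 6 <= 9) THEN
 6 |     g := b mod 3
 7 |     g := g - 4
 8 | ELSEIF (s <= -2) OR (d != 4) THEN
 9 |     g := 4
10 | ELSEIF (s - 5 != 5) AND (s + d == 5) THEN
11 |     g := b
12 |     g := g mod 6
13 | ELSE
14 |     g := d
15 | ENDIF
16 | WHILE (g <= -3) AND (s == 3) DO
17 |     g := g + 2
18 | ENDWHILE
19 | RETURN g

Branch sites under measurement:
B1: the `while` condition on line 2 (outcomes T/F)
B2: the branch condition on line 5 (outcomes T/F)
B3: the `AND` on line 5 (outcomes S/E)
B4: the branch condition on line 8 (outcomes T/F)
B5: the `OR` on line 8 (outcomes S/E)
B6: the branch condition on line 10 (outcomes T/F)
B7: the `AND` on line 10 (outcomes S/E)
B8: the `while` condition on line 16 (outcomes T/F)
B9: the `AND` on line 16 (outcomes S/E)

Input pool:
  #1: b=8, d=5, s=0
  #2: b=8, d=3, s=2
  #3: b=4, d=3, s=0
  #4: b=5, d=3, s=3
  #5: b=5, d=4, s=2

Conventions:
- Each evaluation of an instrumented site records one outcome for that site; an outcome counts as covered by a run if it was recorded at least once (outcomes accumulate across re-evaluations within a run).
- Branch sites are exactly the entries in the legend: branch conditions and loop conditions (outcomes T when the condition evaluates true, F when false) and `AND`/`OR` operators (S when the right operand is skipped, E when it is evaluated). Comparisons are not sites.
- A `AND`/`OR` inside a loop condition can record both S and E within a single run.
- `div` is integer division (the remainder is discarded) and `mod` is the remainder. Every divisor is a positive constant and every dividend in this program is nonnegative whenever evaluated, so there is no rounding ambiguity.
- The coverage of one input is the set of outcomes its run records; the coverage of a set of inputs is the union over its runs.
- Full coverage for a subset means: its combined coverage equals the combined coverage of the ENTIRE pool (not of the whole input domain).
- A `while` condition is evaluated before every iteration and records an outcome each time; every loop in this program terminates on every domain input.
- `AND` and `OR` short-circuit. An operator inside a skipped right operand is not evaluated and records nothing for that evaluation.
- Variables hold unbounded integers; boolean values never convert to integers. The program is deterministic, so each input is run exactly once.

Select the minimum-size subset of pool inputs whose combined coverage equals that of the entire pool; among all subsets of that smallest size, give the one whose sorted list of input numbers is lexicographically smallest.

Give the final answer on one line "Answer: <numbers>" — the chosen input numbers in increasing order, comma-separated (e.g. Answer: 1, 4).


input #1 (b=8, d=5, s=0): events B1->T, B1->T, B1->T, B1->T, B1->T, B1->T, B1->T, B1->F, B3->S, B2->F, B5->E, B4->T, B9->S, B8->F; covers B1=T, B1=F, B2=F, B3=S, B4=T, B5=E, B8=F, B9=S
input #2 (b=8, d=3, s=2): events B1->T, B1->T, B1->T, B1->T, B1->T, B1->F, B3->E, B2->T, B9->S, B8->F; covers B1=T, B1=F, B2=T, B3=E, B8=F, B9=S
input #3 (b=4, d=3, s=0): events B1->T, B1->T, B1->T, B1->T, B1->T, B1->T, B1->T, B1->F, B3->E, B2->T, B9->E, B8->F; covers B1=T, B1=F, B2=T, B3=E, B8=F, B9=E
input #4 (b=5, d=3, s=3): events B1->T, B1->T, B1->T, B1->T, B1->F, B3->E, B2->T, B9->S, B8->F; covers B1=T, B1=F, B2=T, B3=E, B8=F, B9=S
input #5 (b=5, d=4, s=2): events B1->T, B1->T, B1->T, B1->T, B1->T, B1->F, B3->E, B2->F, B5->E, B4->F, B7->E, B6->F, B9->S, B8->F; covers B1=T, B1=F, B2=F, B3=E, B4=F, B5=E, B6=F, B7=E, B8=F, B9=S
union over all inputs: B1=T, B1=F, B2=T, B2=F, B3=S, B3=E, B4=T, B4=F, B5=E, B6=F, B7=E, B8=F, B9=S, B9=E (14 outcomes)
size 1 is not enough: best union over all size-1 subsets is 10/14
size 2 is not enough: best union over all size-2 subsets is 12/14
at size 3, {1, 3, 5} reaches all 14 outcomes; every lexicographically earlier size-3 subset fails
Answer: 1, 3, 5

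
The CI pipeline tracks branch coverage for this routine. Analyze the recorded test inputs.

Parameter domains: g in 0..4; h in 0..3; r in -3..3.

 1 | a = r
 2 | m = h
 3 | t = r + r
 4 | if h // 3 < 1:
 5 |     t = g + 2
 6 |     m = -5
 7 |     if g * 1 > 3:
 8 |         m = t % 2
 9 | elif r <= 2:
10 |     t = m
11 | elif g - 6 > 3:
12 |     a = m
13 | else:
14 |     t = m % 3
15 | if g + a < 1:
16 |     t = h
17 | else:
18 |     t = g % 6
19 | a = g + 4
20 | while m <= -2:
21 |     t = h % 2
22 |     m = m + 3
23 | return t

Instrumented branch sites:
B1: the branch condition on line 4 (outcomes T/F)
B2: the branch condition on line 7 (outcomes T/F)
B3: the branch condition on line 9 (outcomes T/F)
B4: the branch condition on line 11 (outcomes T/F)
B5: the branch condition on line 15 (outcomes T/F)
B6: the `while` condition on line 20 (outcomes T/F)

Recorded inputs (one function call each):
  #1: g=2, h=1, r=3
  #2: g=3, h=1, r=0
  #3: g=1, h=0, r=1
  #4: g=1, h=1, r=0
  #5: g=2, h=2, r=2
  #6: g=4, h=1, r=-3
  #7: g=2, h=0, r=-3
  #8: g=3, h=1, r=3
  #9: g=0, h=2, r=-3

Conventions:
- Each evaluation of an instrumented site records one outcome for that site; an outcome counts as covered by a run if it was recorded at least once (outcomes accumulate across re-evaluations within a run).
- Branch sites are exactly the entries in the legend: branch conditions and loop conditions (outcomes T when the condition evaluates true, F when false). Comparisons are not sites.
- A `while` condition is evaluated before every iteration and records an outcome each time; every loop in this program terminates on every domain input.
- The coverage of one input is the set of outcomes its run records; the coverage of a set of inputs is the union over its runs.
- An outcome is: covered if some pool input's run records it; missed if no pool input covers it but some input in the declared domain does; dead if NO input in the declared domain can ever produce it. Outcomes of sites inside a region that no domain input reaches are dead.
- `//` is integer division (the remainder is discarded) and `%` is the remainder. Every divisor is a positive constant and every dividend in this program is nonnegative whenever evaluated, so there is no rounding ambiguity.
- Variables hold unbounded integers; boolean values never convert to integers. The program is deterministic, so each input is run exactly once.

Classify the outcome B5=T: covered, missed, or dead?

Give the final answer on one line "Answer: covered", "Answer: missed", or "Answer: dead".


B5=T is recorded by pool input(s) 7, 9 -> covered
Answer: covered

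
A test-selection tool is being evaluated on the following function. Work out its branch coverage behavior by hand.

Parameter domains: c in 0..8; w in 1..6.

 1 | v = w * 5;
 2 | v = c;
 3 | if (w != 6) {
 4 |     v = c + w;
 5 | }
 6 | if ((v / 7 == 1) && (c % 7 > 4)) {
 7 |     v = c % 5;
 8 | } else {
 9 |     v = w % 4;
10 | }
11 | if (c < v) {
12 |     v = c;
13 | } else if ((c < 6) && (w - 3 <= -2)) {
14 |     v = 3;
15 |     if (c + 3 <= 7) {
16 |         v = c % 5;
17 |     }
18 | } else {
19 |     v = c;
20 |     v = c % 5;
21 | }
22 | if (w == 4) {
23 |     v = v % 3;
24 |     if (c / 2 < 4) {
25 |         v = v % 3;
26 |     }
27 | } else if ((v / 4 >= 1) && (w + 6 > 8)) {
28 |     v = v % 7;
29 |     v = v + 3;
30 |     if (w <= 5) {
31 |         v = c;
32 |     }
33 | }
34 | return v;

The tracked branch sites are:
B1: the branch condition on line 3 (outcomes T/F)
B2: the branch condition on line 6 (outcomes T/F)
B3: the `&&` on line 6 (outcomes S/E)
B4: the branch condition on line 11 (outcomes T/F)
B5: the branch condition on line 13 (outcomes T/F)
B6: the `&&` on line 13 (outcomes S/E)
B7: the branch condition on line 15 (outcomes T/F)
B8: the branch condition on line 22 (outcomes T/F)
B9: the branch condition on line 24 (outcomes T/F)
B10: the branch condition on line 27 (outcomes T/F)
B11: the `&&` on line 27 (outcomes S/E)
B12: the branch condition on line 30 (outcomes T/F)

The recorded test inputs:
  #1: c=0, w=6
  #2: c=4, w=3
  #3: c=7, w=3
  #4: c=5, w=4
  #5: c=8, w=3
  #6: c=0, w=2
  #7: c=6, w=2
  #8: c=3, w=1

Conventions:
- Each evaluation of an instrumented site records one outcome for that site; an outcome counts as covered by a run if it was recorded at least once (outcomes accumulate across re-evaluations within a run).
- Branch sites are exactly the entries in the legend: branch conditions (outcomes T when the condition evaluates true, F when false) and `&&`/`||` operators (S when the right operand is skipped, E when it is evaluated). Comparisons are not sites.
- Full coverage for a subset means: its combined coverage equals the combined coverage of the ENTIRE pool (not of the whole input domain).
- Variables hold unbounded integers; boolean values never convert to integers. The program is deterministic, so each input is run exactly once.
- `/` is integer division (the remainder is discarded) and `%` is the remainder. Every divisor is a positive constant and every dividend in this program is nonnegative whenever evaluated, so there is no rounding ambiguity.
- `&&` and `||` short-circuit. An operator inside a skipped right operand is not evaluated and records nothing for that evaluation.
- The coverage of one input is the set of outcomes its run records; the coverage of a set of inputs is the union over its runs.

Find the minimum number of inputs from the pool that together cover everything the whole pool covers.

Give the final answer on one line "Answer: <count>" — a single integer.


test 1 (c=0, w=6) hits B1=F, B2=F, B3=S, B4=T, B8=F, B10=F, B11=S
test 2 (c=4, w=3) hits B1=T, B2=F, B3=E, B4=F, B5=F, B6=E, B8=F, B10=T, B11=E, B12=T
test 3 (c=7, w=3) hits B1=T, B2=F, B3=E, B4=F, B5=F, B6=S, B8=F, B10=F, B11=S
test 4 (c=5, w=4) hits B1=T, B2=T, B3=E, B4=F, B5=F, B6=E, B8=T, B9=T
test 5 (c=8, w=3) hits B1=T, B2=F, B3=E, B4=F, B5=F, B6=S, B8=F, B10=F, B11=S
test 6 (c=0, w=2) hits B1=T, B2=F, B3=S, B4=T, B8=F, B10=F, B11=S
test 7 (c=6, w=2) hits B1=T, B2=T, B3=E, B4=F, B5=F, B6=S, B8=F, B10=F, B11=S
test 8 (c=3, w=1) hits B1=T, B2=F, B3=S, B4=F, B5=T, B6=E, B7=T, B8=F, B10=F, B11=S
the full pool covers 21 outcomes: B1=T, B1=F, B2=T, B2=F, B3=S, B3=E, B4=T, B4=F, B5=T, B5=F, B6=S, B6=E, B7=T, B8=T, B8=F, B9=T, B10=T, B10=F, B11=S, B11=E, B12=T
size 1 is not enough: best union over all size-1 subsets is 10/21
size 2 is not enough: best union over all size-2 subsets is 15/21
size 3 is not enough: best union over all size-3 subsets is 18/21
size 4 is not enough: best union over all size-4 subsets is 20/21
at size 5, {1, 2, 3, 4, 8} reaches all 21 outcomes; every lexicographically earlier size-5 subset fails
Answer: 5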